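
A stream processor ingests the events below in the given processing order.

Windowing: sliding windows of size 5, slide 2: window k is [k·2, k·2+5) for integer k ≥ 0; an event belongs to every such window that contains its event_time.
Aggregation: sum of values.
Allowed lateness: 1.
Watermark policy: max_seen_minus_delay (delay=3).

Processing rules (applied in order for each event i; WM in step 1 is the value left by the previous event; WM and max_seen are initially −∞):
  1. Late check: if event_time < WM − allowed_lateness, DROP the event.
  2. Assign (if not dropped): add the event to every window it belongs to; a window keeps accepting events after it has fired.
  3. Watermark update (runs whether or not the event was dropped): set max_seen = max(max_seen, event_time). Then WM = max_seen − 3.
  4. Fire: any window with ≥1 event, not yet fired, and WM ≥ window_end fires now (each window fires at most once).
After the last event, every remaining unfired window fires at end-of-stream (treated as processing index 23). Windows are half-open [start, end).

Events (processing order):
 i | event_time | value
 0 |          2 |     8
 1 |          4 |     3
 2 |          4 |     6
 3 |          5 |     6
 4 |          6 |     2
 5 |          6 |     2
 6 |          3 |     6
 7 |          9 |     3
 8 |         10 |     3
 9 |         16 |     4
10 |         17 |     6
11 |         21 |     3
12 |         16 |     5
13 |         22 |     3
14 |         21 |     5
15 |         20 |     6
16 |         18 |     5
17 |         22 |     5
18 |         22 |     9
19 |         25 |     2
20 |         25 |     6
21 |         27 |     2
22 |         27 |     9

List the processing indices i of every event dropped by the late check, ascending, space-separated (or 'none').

12

i=0 t=2 v=8: → [2,7),[0,5); WM=-1
i=1 t=4 v=3: → [4,9),[2,7),[0,5); WM=1
i=2 t=4 v=6: → [4,9),[2,7),[0,5); WM=1
i=3 t=5 v=6: → [4,9),[2,7); WM=2
i=4 t=6 v=2: → [6,11),[4,9),[2,7); WM=3
i=5 t=6 v=2: → [6,11),[4,9),[2,7); WM=3
i=6 t=3 v=6: → [2,7),[0,5); WM=3
i=7 t=9 v=3: → [8,13),[6,11); WM=6; [0,5) fires=23
i=8 t=10 v=3: → [10,15),[8,13),[6,11); WM=7; [2,7) fires=33
i=9 t=16 v=4: → [16,21),[14,19),[12,17); WM=13; [4,9) fires=19 [6,11) fires=10 [8,13) fires=6
i=10 t=17 v=6: → [16,21),[14,19); WM=14
i=11 t=21 v=3: → [20,25),[18,23); WM=18; [10,15) fires=3 [12,17) fires=4
i=12 t=16 v=5: DROP (t<18-1); WM=18
i=13 t=22 v=3: → [22,27),[20,25),[18,23); WM=19; [14,19) fires=10
i=14 t=21 v=5: → [20,25),[18,23); WM=19
i=15 t=20 v=6: → [20,25),[18,23),[16,21); WM=19
i=16 t=18 v=5: → [18,23),[16,21),[14,19); WM=19
i=17 t=22 v=5: → [22,27),[20,25),[18,23); WM=19
i=18 t=22 v=9: → [22,27),[20,25),[18,23); WM=19
i=19 t=25 v=2: → [24,29),[22,27); WM=22; [16,21) fires=21
i=20 t=25 v=6: → [24,29),[22,27); WM=22
i=21 t=27 v=2: → [26,31),[24,29); WM=24; [18,23) fires=36
i=22 t=27 v=9: → [26,31),[24,29); WM=24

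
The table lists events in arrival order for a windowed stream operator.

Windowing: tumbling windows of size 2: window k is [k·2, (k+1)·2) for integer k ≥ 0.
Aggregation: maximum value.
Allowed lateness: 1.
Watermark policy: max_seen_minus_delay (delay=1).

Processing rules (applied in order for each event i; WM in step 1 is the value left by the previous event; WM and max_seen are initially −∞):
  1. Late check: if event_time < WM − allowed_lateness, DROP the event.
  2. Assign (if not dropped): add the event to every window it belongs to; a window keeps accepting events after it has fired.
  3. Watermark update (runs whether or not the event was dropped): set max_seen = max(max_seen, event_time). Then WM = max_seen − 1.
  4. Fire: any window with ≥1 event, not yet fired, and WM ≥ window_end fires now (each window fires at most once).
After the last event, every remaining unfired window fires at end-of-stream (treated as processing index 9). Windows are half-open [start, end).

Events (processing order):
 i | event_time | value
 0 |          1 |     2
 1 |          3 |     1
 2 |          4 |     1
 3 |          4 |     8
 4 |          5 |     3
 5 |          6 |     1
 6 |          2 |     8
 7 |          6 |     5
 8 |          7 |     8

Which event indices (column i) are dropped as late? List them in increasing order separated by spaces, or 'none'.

6

i=0 t=1 v=2: → [0,2); WM=0
i=1 t=3 v=1: → [2,4); WM=2; [0,2) fires=2
i=2 t=4 v=1: → [4,6); WM=3
i=3 t=4 v=8: → [4,6); WM=3
i=4 t=5 v=3: → [4,6); WM=4; [2,4) fires=1
i=5 t=6 v=1: → [6,8); WM=5
i=6 t=2 v=8: DROP (t<5-1); WM=5
i=7 t=6 v=5: → [6,8); WM=5
i=8 t=7 v=8: → [6,8); WM=6; [4,6) fires=8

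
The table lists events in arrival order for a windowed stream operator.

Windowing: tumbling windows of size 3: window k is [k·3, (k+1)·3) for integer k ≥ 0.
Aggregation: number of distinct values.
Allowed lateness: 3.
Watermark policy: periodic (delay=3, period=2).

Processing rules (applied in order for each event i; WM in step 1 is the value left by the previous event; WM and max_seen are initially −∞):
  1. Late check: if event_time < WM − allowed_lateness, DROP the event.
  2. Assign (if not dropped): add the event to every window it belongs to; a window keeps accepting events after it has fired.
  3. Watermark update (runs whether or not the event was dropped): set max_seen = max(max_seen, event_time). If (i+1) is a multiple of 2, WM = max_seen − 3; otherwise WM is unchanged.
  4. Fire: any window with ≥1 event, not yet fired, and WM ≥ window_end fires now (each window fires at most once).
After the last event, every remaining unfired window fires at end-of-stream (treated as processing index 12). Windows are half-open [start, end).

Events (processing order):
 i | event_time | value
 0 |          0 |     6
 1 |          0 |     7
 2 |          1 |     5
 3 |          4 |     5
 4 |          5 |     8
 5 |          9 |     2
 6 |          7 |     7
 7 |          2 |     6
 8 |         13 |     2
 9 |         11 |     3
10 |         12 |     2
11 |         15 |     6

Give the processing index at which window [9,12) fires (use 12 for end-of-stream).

11

i=0 t=0 v=6: → [0,3); WM=−∞
i=1 t=0 v=7: → [0,3); WM=-3
i=2 t=1 v=5: → [0,3); WM=-3
i=3 t=4 v=5: → [3,6); WM=1
i=4 t=5 v=8: → [3,6); WM=1
i=5 t=9 v=2: → [9,12); WM=6; [0,3) fires=3 [3,6) fires=2
i=6 t=7 v=7: → [6,9); WM=6
i=7 t=2 v=6: DROP (t<6-3); WM=6
i=8 t=13 v=2: → [12,15); WM=6
i=9 t=11 v=3: → [9,12); WM=10; [6,9) fires=1
i=10 t=12 v=2: → [12,15); WM=10
i=11 t=15 v=6: → [15,18); WM=12; [9,12) fires=2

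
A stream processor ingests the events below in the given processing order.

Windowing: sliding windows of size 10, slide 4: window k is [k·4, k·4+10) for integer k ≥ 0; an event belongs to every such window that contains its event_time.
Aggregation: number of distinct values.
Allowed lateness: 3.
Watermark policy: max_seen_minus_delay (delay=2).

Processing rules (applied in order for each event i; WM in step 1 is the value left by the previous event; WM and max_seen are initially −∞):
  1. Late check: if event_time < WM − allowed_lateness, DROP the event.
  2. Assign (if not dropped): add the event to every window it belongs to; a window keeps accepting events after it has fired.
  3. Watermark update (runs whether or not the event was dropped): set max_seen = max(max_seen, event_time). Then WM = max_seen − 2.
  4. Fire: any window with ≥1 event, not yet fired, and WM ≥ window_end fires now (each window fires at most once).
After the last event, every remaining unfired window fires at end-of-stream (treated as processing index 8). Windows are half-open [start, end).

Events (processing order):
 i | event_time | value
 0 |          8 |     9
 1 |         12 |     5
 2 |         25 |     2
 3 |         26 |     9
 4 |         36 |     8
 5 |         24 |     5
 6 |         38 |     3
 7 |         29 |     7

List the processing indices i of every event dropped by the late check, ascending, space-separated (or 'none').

i=0 t=8 v=9: → [8,18),[4,14),[0,10); WM=6
i=1 t=12 v=5: → [12,22),[8,18),[4,14); WM=10; [0,10) fires=1
i=2 t=25 v=2: → [24,34),[20,30),[16,26); WM=23; [4,14) fires=2 [8,18) fires=2 [12,22) fires=1
i=3 t=26 v=9: → [24,34),[20,30); WM=24
i=4 t=36 v=8: → [36,46),[32,42),[28,38); WM=34; [16,26) fires=1 [20,30) fires=2 [24,34) fires=2
i=5 t=24 v=5: DROP (t<34-3); WM=34
i=6 t=38 v=3: → [36,46),[32,42); WM=36
i=7 t=29 v=7: DROP (t<36-3); WM=36

5 7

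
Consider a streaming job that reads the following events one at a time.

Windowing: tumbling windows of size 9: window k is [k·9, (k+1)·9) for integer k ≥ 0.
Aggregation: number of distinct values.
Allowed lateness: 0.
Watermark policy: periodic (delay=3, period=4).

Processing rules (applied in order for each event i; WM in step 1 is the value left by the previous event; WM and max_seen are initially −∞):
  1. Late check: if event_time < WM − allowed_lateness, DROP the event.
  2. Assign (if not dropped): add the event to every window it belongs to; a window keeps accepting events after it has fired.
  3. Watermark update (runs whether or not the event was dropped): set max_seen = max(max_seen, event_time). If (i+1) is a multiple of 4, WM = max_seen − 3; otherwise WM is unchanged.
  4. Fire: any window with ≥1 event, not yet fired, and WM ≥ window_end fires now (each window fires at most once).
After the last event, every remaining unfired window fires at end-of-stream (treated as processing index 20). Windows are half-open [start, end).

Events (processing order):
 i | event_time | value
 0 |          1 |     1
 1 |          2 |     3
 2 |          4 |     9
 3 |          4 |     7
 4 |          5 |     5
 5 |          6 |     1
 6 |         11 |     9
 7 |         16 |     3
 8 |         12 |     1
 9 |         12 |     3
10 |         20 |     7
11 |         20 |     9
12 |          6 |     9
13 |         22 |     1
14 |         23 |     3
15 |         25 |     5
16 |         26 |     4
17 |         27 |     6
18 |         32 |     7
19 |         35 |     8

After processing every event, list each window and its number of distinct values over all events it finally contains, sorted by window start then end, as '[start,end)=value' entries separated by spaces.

[0,9)=5 [9,18)=2 [18,27)=6 [27,36)=3

i=0 t=1 v=1: → [0,9); WM=−∞
i=1 t=2 v=3: → [0,9); WM=−∞
i=2 t=4 v=9: → [0,9); WM=−∞
i=3 t=4 v=7: → [0,9); WM=1
i=4 t=5 v=5: → [0,9); WM=1
i=5 t=6 v=1: → [0,9); WM=1
i=6 t=11 v=9: → [9,18); WM=1
i=7 t=16 v=3: → [9,18); WM=13; [0,9) fires=5
i=8 t=12 v=1: DROP (t<13-0); WM=13
i=9 t=12 v=3: DROP (t<13-0); WM=13
i=10 t=20 v=7: → [18,27); WM=13
i=11 t=20 v=9: → [18,27); WM=17
i=12 t=6 v=9: DROP (t<17-0); WM=17
i=13 t=22 v=1: → [18,27); WM=17
i=14 t=23 v=3: → [18,27); WM=17
i=15 t=25 v=5: → [18,27); WM=22; [9,18) fires=2
i=16 t=26 v=4: → [18,27); WM=22
i=17 t=27 v=6: → [27,36); WM=22
i=18 t=32 v=7: → [27,36); WM=22
i=19 t=35 v=8: → [27,36); WM=32; [18,27) fires=6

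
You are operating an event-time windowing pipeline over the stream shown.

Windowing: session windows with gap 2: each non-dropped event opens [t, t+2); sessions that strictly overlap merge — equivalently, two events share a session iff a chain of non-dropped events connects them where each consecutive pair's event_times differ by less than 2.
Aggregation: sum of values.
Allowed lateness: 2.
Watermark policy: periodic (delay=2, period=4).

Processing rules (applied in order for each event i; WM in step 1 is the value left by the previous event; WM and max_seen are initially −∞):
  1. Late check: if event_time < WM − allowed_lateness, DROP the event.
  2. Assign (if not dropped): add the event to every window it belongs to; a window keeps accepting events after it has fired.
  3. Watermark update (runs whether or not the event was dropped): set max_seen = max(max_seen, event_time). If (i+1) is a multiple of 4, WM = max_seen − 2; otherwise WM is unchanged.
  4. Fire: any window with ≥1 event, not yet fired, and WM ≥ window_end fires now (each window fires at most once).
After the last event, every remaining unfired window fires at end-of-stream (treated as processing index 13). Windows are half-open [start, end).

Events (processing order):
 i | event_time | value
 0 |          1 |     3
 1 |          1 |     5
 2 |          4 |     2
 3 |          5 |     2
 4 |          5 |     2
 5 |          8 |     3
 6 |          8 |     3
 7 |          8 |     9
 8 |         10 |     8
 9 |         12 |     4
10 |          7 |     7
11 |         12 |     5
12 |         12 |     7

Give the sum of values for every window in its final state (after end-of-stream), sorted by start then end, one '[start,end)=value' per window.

i=0 t=1 v=3: → [1,3); WM=−∞
i=1 t=1 v=5: → [1,3); WM=−∞
i=2 t=4 v=2: → [4,6); WM=−∞
i=3 t=5 v=2: → [4,7); WM=3
i=4 t=5 v=2: → [4,7); WM=3
i=5 t=8 v=3: → [8,10); WM=3
i=6 t=8 v=3: → [8,10); WM=3
i=7 t=8 v=9: → [8,10); WM=6
i=8 t=10 v=8: → [10,12); WM=6
i=9 t=12 v=4: → [12,14); WM=6
i=10 t=7 v=7: → [7,10); WM=6
i=11 t=12 v=5: → [12,14); WM=10
i=12 t=12 v=7: → [12,14); WM=10

[1,3)=8 [4,7)=6 [7,10)=22 [10,12)=8 [12,14)=16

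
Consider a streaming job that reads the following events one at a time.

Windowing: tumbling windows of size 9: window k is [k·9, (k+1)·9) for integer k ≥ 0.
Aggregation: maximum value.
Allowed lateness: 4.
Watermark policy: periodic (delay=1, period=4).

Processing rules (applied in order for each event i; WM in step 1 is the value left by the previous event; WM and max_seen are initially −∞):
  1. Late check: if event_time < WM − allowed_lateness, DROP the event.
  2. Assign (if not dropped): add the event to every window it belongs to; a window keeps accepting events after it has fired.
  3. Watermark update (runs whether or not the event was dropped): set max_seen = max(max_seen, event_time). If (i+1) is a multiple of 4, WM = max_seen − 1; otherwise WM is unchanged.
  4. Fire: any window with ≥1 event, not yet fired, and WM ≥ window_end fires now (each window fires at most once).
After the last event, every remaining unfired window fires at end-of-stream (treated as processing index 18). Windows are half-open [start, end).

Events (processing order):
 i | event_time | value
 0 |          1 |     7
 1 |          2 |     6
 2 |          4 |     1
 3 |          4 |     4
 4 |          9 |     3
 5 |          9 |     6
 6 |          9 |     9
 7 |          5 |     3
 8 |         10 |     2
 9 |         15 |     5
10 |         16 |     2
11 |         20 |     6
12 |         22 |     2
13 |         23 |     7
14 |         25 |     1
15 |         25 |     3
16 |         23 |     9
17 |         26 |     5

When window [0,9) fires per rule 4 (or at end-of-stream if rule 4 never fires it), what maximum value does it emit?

7

i=0 t=1 v=7: → [0,9); WM=−∞
i=1 t=2 v=6: → [0,9); WM=−∞
i=2 t=4 v=1: → [0,9); WM=−∞
i=3 t=4 v=4: → [0,9); WM=3
i=4 t=9 v=3: → [9,18); WM=3
i=5 t=9 v=6: → [9,18); WM=3
i=6 t=9 v=9: → [9,18); WM=3
i=7 t=5 v=3: → [0,9); WM=8
i=8 t=10 v=2: → [9,18); WM=8
i=9 t=15 v=5: → [9,18); WM=8
i=10 t=16 v=2: → [9,18); WM=8
i=11 t=20 v=6: → [18,27); WM=19; [0,9) fires=7 [9,18) fires=9
i=12 t=22 v=2: → [18,27); WM=19
i=13 t=23 v=7: → [18,27); WM=19
i=14 t=25 v=1: → [18,27); WM=19
i=15 t=25 v=3: → [18,27); WM=24
i=16 t=23 v=9: → [18,27); WM=24
i=17 t=26 v=5: → [18,27); WM=24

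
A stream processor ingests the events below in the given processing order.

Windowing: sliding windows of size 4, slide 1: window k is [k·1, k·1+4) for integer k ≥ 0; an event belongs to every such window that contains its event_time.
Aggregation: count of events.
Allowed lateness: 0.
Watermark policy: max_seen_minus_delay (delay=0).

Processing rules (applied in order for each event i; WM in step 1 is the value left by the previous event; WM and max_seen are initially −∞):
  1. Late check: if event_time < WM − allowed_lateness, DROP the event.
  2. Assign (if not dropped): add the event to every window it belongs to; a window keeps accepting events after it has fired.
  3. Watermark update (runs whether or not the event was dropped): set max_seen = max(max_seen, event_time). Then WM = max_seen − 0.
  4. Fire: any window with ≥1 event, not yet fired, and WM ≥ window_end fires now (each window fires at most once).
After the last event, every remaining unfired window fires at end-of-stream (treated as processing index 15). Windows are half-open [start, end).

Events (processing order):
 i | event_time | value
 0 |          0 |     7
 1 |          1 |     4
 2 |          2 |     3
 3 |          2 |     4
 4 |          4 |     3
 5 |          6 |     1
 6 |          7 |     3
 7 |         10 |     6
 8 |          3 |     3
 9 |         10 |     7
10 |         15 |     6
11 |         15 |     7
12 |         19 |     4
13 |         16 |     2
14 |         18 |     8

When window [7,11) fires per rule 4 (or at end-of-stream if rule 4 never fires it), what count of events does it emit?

i=0 t=0 v=7: → [0,4); WM=0
i=1 t=1 v=4: → [1,5),[0,4); WM=1
i=2 t=2 v=3: → [2,6),[1,5),[0,4); WM=2
i=3 t=2 v=4: → [2,6),[1,5),[0,4); WM=2
i=4 t=4 v=3: → [4,8),[3,7),[2,6),[1,5); WM=4; [0,4) fires=4
i=5 t=6 v=1: → [6,10),[5,9),[4,8),[3,7); WM=6; [1,5) fires=4 [2,6) fires=3
i=6 t=7 v=3: → [7,11),[6,10),[5,9),[4,8); WM=7; [3,7) fires=2
i=7 t=10 v=6: → [10,14),[9,13),[8,12),[7,11); WM=10; [4,8) fires=3 [5,9) fires=2 [6,10) fires=2
i=8 t=3 v=3: DROP (t<10-0); WM=10
i=9 t=10 v=7: → [10,14),[9,13),[8,12),[7,11); WM=10
i=10 t=15 v=6: → [15,19),[14,18),[13,17),[12,16); WM=15; [7,11) fires=3 [8,12) fires=2 [9,13) fires=2 [10,14) fires=2
i=11 t=15 v=7: → [15,19),[14,18),[13,17),[12,16); WM=15
i=12 t=19 v=4: → [19,23),[18,22),[17,21),[16,20); WM=19; [12,16) fires=2 [13,17) fires=2 [14,18) fires=2 [15,19) fires=2
i=13 t=16 v=2: DROP (t<19-0); WM=19
i=14 t=18 v=8: DROP (t<19-0); WM=19

3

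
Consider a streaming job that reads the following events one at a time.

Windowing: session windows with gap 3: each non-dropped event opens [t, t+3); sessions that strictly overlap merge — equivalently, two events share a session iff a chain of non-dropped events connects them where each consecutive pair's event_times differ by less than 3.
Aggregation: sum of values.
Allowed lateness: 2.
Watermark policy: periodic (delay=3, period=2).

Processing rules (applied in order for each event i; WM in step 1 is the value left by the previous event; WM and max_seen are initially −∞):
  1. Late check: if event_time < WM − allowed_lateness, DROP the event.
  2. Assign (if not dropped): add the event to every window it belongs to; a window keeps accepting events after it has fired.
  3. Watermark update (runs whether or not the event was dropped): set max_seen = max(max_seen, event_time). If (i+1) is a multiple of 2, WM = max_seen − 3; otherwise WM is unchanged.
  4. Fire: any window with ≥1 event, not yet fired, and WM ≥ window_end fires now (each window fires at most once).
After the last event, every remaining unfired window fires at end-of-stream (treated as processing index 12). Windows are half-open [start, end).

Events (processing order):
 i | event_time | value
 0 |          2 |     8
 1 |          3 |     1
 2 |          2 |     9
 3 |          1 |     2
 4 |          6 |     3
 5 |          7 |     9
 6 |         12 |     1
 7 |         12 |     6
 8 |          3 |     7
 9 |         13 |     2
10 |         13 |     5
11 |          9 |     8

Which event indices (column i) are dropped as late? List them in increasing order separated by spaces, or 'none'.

i=0 t=2 v=8: → [2,5); WM=−∞
i=1 t=3 v=1: → [2,6); WM=0
i=2 t=2 v=9: → [2,6); WM=0
i=3 t=1 v=2: → [1,6); WM=0
i=4 t=6 v=3: → [6,9); WM=0
i=5 t=7 v=9: → [6,10); WM=4
i=6 t=12 v=1: → [12,15); WM=4
i=7 t=12 v=6: → [12,15); WM=9
i=8 t=3 v=7: DROP (t<9-2); WM=9
i=9 t=13 v=2: → [12,16); WM=10
i=10 t=13 v=5: → [12,16); WM=10
i=11 t=9 v=8: → [6,12); WM=10

8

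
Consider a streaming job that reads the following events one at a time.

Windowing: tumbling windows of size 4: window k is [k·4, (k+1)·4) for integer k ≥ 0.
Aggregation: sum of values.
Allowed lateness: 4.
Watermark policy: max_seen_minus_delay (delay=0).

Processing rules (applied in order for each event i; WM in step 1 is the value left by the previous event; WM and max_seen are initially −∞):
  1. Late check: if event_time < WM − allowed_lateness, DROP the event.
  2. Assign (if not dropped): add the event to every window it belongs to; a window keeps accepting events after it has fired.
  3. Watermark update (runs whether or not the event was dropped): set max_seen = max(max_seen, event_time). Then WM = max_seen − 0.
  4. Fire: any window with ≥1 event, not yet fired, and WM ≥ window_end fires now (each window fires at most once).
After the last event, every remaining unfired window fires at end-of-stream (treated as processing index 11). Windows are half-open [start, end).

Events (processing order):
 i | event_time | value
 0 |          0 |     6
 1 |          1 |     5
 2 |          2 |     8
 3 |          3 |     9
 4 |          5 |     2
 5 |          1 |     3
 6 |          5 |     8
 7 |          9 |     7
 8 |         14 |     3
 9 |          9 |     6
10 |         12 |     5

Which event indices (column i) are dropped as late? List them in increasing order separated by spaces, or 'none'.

9

i=0 t=0 v=6: → [0,4); WM=0
i=1 t=1 v=5: → [0,4); WM=1
i=2 t=2 v=8: → [0,4); WM=2
i=3 t=3 v=9: → [0,4); WM=3
i=4 t=5 v=2: → [4,8); WM=5; [0,4) fires=28
i=5 t=1 v=3: → [0,4); WM=5
i=6 t=5 v=8: → [4,8); WM=5
i=7 t=9 v=7: → [8,12); WM=9; [4,8) fires=10
i=8 t=14 v=3: → [12,16); WM=14; [8,12) fires=7
i=9 t=9 v=6: DROP (t<14-4); WM=14
i=10 t=12 v=5: → [12,16); WM=14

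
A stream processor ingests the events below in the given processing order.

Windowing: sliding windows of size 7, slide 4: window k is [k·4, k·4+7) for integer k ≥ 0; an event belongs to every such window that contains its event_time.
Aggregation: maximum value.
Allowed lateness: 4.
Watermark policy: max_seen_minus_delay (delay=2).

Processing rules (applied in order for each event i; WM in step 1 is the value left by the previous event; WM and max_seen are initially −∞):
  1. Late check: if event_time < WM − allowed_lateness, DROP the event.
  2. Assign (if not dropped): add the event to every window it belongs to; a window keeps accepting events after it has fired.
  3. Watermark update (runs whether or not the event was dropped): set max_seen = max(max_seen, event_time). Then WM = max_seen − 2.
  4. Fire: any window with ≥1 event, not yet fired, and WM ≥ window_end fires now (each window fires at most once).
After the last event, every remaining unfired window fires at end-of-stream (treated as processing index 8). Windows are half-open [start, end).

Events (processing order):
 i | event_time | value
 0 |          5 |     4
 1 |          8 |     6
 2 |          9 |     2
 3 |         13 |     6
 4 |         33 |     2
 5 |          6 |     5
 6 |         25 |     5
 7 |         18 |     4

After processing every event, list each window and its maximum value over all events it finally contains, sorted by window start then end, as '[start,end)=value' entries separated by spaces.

i=0 t=5 v=4: → [4,11),[0,7); WM=3
i=1 t=8 v=6: → [8,15),[4,11); WM=6
i=2 t=9 v=2: → [8,15),[4,11); WM=7; [0,7) fires=4
i=3 t=13 v=6: → [12,19),[8,15); WM=11; [4,11) fires=6
i=4 t=33 v=2: → [32,39),[28,35); WM=31; [8,15) fires=6 [12,19) fires=6
i=5 t=6 v=5: DROP (t<31-4); WM=31
i=6 t=25 v=5: DROP (t<31-4); WM=31
i=7 t=18 v=4: DROP (t<31-4); WM=31

[0,7)=4 [4,11)=6 [8,15)=6 [12,19)=6 [28,35)=2 [32,39)=2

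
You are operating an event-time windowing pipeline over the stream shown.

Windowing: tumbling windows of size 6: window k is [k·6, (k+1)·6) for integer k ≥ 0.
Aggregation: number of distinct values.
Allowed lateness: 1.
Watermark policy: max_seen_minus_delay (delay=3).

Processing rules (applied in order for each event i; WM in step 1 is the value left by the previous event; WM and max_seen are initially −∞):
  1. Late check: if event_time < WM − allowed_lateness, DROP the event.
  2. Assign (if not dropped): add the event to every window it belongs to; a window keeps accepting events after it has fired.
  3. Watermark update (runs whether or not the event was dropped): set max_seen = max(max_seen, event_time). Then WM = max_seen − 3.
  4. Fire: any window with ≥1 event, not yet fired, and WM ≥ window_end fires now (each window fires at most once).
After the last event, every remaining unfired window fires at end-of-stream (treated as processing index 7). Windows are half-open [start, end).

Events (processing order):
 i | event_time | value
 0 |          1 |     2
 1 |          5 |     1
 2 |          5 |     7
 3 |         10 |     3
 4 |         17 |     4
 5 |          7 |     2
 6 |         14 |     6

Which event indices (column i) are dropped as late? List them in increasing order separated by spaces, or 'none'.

5

i=0 t=1 v=2: → [0,6); WM=-2
i=1 t=5 v=1: → [0,6); WM=2
i=2 t=5 v=7: → [0,6); WM=2
i=3 t=10 v=3: → [6,12); WM=7; [0,6) fires=3
i=4 t=17 v=4: → [12,18); WM=14; [6,12) fires=1
i=5 t=7 v=2: DROP (t<14-1); WM=14
i=6 t=14 v=6: → [12,18); WM=14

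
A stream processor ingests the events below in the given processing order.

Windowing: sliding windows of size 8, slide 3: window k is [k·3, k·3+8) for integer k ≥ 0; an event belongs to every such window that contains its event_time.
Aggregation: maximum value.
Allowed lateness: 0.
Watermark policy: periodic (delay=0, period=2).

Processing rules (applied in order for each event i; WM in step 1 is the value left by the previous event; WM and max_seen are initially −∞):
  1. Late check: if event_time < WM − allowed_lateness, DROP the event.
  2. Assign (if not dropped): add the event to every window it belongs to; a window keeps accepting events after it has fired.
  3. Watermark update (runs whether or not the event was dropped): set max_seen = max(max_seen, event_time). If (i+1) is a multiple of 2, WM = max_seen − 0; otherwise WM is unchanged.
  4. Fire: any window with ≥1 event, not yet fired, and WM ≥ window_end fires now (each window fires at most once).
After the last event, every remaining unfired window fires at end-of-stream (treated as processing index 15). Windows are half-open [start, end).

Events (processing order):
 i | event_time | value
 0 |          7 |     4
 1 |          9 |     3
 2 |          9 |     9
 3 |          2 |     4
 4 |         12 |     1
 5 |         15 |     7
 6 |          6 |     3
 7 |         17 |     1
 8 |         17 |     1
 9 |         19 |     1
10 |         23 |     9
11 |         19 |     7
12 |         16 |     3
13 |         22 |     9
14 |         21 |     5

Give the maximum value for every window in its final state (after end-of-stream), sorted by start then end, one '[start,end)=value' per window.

i=0 t=7 v=4: → [6,14),[3,11),[0,8); WM=−∞
i=1 t=9 v=3: → [9,17),[6,14),[3,11); WM=9; [0,8) fires=4
i=2 t=9 v=9: → [9,17),[6,14),[3,11); WM=9
i=3 t=2 v=4: DROP (t<9-0); WM=9
i=4 t=12 v=1: → [12,20),[9,17),[6,14); WM=9
i=5 t=15 v=7: → [15,23),[12,20),[9,17); WM=15; [3,11) fires=9 [6,14) fires=9
i=6 t=6 v=3: DROP (t<15-0); WM=15
i=7 t=17 v=1: → [15,23),[12,20); WM=17; [9,17) fires=9
i=8 t=17 v=1: → [15,23),[12,20); WM=17
i=9 t=19 v=1: → [18,26),[15,23),[12,20); WM=19
i=10 t=23 v=9: → [21,29),[18,26); WM=19
i=11 t=19 v=7: → [18,26),[15,23),[12,20); WM=23; [12,20) fires=7 [15,23) fires=7
i=12 t=16 v=3: DROP (t<23-0); WM=23
i=13 t=22 v=9: DROP (t<23-0); WM=23
i=14 t=21 v=5: DROP (t<23-0); WM=23

[0,8)=4 [3,11)=9 [6,14)=9 [9,17)=9 [12,20)=7 [15,23)=7 [18,26)=9 [21,29)=9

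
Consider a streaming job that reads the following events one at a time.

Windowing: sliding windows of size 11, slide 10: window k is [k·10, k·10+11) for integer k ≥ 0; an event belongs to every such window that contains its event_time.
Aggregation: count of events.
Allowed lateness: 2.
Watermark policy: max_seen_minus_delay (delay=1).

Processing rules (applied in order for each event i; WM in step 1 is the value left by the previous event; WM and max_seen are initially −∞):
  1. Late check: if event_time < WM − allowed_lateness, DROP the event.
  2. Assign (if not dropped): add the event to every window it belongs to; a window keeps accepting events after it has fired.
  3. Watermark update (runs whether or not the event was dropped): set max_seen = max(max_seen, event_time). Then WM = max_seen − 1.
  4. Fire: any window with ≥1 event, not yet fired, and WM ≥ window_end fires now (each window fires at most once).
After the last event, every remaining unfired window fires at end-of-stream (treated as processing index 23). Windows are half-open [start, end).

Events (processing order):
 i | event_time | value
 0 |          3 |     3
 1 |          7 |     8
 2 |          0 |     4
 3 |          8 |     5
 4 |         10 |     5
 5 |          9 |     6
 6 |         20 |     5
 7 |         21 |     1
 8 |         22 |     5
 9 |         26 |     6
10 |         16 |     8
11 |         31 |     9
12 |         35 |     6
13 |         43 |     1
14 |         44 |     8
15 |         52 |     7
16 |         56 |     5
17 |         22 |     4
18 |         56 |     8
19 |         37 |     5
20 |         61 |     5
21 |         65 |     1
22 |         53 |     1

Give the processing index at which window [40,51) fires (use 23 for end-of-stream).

15

i=0 t=3 v=3: → [0,11); WM=2
i=1 t=7 v=8: → [0,11); WM=6
i=2 t=0 v=4: DROP (t<6-2); WM=6
i=3 t=8 v=5: → [0,11); WM=7
i=4 t=10 v=5: → [10,21),[0,11); WM=9
i=5 t=9 v=6: → [0,11); WM=9
i=6 t=20 v=5: → [20,31),[10,21); WM=19; [0,11) fires=5
i=7 t=21 v=1: → [20,31); WM=20
i=8 t=22 v=5: → [20,31); WM=21; [10,21) fires=2
i=9 t=26 v=6: → [20,31); WM=25
i=10 t=16 v=8: DROP (t<25-2); WM=25
i=11 t=31 v=9: → [30,41); WM=30
i=12 t=35 v=6: → [30,41); WM=34; [20,31) fires=4
i=13 t=43 v=1: → [40,51); WM=42; [30,41) fires=2
i=14 t=44 v=8: → [40,51); WM=43
i=15 t=52 v=7: → [50,61); WM=51; [40,51) fires=2
i=16 t=56 v=5: → [50,61); WM=55
i=17 t=22 v=4: DROP (t<55-2); WM=55
i=18 t=56 v=8: → [50,61); WM=55
i=19 t=37 v=5: DROP (t<55-2); WM=55
i=20 t=61 v=5: → [60,71); WM=60
i=21 t=65 v=1: → [60,71); WM=64; [50,61) fires=3
i=22 t=53 v=1: DROP (t<64-2); WM=64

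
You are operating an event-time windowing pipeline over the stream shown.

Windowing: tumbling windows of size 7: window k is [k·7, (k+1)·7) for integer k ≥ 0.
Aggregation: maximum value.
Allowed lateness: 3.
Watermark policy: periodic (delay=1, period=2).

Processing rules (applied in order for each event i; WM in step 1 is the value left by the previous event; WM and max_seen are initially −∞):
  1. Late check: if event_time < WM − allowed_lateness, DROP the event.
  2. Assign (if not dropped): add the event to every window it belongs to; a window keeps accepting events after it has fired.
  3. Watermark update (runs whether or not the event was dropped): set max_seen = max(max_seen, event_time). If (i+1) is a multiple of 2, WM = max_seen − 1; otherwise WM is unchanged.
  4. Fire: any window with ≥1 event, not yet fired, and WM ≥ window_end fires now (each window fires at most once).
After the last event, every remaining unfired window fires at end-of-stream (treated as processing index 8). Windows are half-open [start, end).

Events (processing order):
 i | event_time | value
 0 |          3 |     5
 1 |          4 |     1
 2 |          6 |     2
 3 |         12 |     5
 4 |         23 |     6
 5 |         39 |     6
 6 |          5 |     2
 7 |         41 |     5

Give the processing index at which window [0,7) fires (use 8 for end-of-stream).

i=0 t=3 v=5: → [0,7); WM=−∞
i=1 t=4 v=1: → [0,7); WM=3
i=2 t=6 v=2: → [0,7); WM=3
i=3 t=12 v=5: → [7,14); WM=11; [0,7) fires=5
i=4 t=23 v=6: → [21,28); WM=11
i=5 t=39 v=6: → [35,42); WM=38; [7,14) fires=5 [21,28) fires=6
i=6 t=5 v=2: DROP (t<38-3); WM=38
i=7 t=41 v=5: → [35,42); WM=40

3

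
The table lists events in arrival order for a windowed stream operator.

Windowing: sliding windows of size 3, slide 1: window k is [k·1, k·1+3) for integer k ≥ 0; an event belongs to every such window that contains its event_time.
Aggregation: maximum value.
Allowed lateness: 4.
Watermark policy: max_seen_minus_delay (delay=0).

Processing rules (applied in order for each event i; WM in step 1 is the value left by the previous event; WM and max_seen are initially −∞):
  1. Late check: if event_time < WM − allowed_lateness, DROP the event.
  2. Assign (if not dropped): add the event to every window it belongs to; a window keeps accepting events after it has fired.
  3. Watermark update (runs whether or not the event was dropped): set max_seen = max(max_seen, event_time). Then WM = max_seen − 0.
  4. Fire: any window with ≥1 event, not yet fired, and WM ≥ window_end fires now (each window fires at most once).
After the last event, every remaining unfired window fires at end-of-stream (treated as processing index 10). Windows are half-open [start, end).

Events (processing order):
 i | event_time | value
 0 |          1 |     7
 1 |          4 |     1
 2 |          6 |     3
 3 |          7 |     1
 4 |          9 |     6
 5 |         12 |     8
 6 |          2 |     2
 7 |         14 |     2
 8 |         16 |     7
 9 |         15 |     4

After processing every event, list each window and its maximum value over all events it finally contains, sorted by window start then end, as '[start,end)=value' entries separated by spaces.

i=0 t=1 v=7: → [1,4),[0,3); WM=1
i=1 t=4 v=1: → [4,7),[3,6),[2,5); WM=4; [0,3) fires=7 [1,4) fires=7
i=2 t=6 v=3: → [6,9),[5,8),[4,7); WM=6; [2,5) fires=1 [3,6) fires=1
i=3 t=7 v=1: → [7,10),[6,9),[5,8); WM=7; [4,7) fires=3
i=4 t=9 v=6: → [9,12),[8,11),[7,10); WM=9; [5,8) fires=3 [6,9) fires=3
i=5 t=12 v=8: → [12,15),[11,14),[10,13); WM=12; [7,10) fires=6 [8,11) fires=6 [9,12) fires=6
i=6 t=2 v=2: DROP (t<12-4); WM=12
i=7 t=14 v=2: → [14,17),[13,16),[12,15); WM=14; [10,13) fires=8 [11,14) fires=8
i=8 t=16 v=7: → [16,19),[15,18),[14,17); WM=16; [12,15) fires=8 [13,16) fires=2
i=9 t=15 v=4: → [15,18),[14,17),[13,16); WM=16

[0,3)=7 [1,4)=7 [2,5)=1 [3,6)=1 [4,7)=3 [5,8)=3 [6,9)=3 [7,10)=6 [8,11)=6 [9,12)=6 [10,13)=8 [11,14)=8 [12,15)=8 [13,16)=4 [14,17)=7 [15,18)=7 [16,19)=7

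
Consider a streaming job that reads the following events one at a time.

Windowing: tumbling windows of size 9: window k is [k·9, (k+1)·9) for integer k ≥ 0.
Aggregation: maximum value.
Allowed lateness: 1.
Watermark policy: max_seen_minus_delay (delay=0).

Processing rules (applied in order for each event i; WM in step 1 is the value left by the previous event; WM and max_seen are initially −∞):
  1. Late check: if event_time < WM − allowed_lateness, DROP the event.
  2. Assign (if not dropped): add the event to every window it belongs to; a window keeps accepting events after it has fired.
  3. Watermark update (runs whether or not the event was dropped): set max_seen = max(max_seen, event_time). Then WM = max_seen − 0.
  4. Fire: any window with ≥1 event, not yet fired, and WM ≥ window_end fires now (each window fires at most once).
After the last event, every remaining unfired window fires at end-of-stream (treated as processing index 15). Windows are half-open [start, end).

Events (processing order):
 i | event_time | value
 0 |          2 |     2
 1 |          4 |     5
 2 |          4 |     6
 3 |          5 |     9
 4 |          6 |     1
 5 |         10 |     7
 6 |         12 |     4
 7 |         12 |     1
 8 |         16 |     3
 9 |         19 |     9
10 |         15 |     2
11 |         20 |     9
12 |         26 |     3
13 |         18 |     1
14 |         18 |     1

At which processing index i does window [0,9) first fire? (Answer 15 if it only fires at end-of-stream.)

5

i=0 t=2 v=2: → [0,9); WM=2
i=1 t=4 v=5: → [0,9); WM=4
i=2 t=4 v=6: → [0,9); WM=4
i=3 t=5 v=9: → [0,9); WM=5
i=4 t=6 v=1: → [0,9); WM=6
i=5 t=10 v=7: → [9,18); WM=10; [0,9) fires=9
i=6 t=12 v=4: → [9,18); WM=12
i=7 t=12 v=1: → [9,18); WM=12
i=8 t=16 v=3: → [9,18); WM=16
i=9 t=19 v=9: → [18,27); WM=19; [9,18) fires=7
i=10 t=15 v=2: DROP (t<19-1); WM=19
i=11 t=20 v=9: → [18,27); WM=20
i=12 t=26 v=3: → [18,27); WM=26
i=13 t=18 v=1: DROP (t<26-1); WM=26
i=14 t=18 v=1: DROP (t<26-1); WM=26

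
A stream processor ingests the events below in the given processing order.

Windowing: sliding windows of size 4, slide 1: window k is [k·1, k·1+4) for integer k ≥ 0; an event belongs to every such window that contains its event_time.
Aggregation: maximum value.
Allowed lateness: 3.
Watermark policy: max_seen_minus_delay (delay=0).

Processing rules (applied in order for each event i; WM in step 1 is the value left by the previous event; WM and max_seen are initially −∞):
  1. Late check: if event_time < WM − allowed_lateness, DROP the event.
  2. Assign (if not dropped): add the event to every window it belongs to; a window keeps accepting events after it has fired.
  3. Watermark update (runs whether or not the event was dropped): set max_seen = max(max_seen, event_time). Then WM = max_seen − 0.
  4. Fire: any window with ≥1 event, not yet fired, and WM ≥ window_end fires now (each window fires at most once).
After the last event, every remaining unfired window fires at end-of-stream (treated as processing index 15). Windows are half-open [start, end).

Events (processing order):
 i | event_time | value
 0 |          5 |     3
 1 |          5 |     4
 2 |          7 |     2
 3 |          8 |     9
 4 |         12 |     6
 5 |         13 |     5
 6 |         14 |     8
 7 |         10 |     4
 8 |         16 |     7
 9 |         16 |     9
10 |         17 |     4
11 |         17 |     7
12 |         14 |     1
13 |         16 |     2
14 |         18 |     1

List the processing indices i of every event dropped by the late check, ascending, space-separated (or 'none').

i=0 t=5 v=3: → [5,9),[4,8),[3,7),[2,6); WM=5
i=1 t=5 v=4: → [5,9),[4,8),[3,7),[2,6); WM=5
i=2 t=7 v=2: → [7,11),[6,10),[5,9),[4,8); WM=7; [2,6) fires=4 [3,7) fires=4
i=3 t=8 v=9: → [8,12),[7,11),[6,10),[5,9); WM=8; [4,8) fires=4
i=4 t=12 v=6: → [12,16),[11,15),[10,14),[9,13); WM=12; [5,9) fires=9 [6,10) fires=9 [7,11) fires=9 [8,12) fires=9
i=5 t=13 v=5: → [13,17),[12,16),[11,15),[10,14); WM=13; [9,13) fires=6
i=6 t=14 v=8: → [14,18),[13,17),[12,16),[11,15); WM=14; [10,14) fires=6
i=7 t=10 v=4: DROP (t<14-3); WM=14
i=8 t=16 v=7: → [16,20),[15,19),[14,18),[13,17); WM=16; [11,15) fires=8 [12,16) fires=8
i=9 t=16 v=9: → [16,20),[15,19),[14,18),[13,17); WM=16
i=10 t=17 v=4: → [17,21),[16,20),[15,19),[14,18); WM=17; [13,17) fires=9
i=11 t=17 v=7: → [17,21),[16,20),[15,19),[14,18); WM=17
i=12 t=14 v=1: → [14,18),[13,17),[12,16),[11,15); WM=17
i=13 t=16 v=2: → [16,20),[15,19),[14,18),[13,17); WM=17
i=14 t=18 v=1: → [18,22),[17,21),[16,20),[15,19); WM=18; [14,18) fires=9

7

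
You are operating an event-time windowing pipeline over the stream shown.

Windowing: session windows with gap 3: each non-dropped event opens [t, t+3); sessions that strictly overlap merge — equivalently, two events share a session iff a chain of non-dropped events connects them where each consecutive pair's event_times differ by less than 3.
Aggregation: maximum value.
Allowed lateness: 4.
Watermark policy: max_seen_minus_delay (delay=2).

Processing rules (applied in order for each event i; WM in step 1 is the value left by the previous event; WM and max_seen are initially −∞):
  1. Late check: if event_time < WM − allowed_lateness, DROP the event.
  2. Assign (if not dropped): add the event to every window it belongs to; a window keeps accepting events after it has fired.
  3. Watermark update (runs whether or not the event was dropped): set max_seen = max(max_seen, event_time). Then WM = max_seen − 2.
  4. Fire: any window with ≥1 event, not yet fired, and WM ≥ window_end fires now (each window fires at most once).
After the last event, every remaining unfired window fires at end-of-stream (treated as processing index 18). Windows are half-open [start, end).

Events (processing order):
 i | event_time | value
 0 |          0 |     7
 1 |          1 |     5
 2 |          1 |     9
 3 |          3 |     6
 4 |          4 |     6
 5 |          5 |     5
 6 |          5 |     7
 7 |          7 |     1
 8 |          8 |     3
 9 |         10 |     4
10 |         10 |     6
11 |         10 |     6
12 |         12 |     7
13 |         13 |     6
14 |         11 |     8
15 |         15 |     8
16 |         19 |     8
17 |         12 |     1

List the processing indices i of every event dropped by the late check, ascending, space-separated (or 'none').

i=0 t=0 v=7: → [0,3); WM=-2
i=1 t=1 v=5: → [0,4); WM=-1
i=2 t=1 v=9: → [0,4); WM=-1
i=3 t=3 v=6: → [0,6); WM=1
i=4 t=4 v=6: → [0,7); WM=2
i=5 t=5 v=5: → [0,8); WM=3
i=6 t=5 v=7: → [0,8); WM=3
i=7 t=7 v=1: → [0,10); WM=5
i=8 t=8 v=3: → [0,11); WM=6
i=9 t=10 v=4: → [0,13); WM=8
i=10 t=10 v=6: → [0,13); WM=8
i=11 t=10 v=6: → [0,13); WM=8
i=12 t=12 v=7: → [0,15); WM=10
i=13 t=13 v=6: → [0,16); WM=11
i=14 t=11 v=8: → [0,16); WM=11
i=15 t=15 v=8: → [0,18); WM=13
i=16 t=19 v=8: → [19,22); WM=17
i=17 t=12 v=1: DROP (t<17-4); WM=17

17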